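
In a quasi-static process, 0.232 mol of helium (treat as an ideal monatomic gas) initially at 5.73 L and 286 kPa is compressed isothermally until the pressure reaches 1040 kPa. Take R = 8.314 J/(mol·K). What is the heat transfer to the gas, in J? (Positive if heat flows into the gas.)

T₁ = P₁V₁/(nR) = 286×5.73/(0.232×8.314) = 850 K.
Isothermal: T stays 850 K; PV = const ⇒ V₂ = 1.58 L, P₂ = 1040 kPa.
ΔU = 0 (ideal gas, T constant).
W = nRT ln(V₂/V₁) = 0.232×8.314×850×ln(0.275) = -2120 J.
Q = ΔU + W = -2120 J.

-2120 J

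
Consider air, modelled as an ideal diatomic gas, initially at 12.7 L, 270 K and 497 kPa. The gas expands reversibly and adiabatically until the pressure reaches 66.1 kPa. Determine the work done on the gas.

-6910 J

n = P₁V₁/(RT₁) = 497×12.7/(8.314×270) = 2.81 mol.
Adiabatic: T₂/T₁ = (P₂/P₁)^((γ−1)/γ) ⇒ T₂ = 270×(0.133)^0.286 = 152 K; V₂ = 53.7 L.
ΔU = nCvΔT = 2.81×20.8×(152−270) = -6910 J.
Q = 0 for an adiabatic process, so W = −ΔU = 6910 J.
Work done on the gas = −W_by = -6910 J.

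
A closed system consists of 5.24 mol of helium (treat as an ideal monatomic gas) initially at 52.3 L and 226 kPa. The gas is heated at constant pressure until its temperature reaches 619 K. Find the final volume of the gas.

T₁ = P₁V₁/(nR) = 226×52.3/(5.24×8.314) = 271 K.
Isobaric: P stays 226 kPa; V/T = const ⇒ T₂ = 619 K, V₂ = 119 L.

119 L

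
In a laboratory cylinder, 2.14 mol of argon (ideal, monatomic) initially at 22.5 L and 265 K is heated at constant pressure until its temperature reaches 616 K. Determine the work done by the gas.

6240 J

P₁ = nRT₁/V₁ = 2.14×8.314×265/22.5 = 210 kPa.
Isobaric: P stays 210 kPa; V/T = const ⇒ T₂ = 616 K, V₂ = 52.3 L.
W = PΔV = 210×(52.3−22.5) kPa·L = 6240 J.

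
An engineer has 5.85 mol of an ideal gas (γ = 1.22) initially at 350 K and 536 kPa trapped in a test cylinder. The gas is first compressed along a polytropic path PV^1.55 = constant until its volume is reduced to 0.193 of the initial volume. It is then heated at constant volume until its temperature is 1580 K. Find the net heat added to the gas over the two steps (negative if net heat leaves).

V₁ = nRT₁/P₁ = 5.85×8.314×350/536 = 31.8 L.
Step 1 — Polytropic n=1.55: T₂ = T₁(V₁/V₂)^(n−1) = 350×(5.18)^0.55 = 865 K; P₂ = P₁(V₁/V₂)^n = 6860 kPa.
W = (P₁V₁−P₂V₂)/(n−1) = (536×31.8−6860×6.13)/0.55 = -45500 J.
ΔU = nCvΔT = 5.85×37.8×(865−350) = 114000 J.
Q = ΔU + W = 68300 J.
State after step 1: P = 6860 kPa, V = 6.13 L, T = 865 K.
Step 2 — Isochoric: V stays 6.13 L; P/T = const ⇒ T₂ = 1580 K, P₂ = 12500 kPa.
W = 0 (no volume change).
ΔU = nCvΔT = 5.85×37.8×(1580−865) = 158000 J.
Q = ΔU = 158000 J.
Net over both steps: W = -45500 J, Q = 226000 J, ΔU = 272000 J.

226000 J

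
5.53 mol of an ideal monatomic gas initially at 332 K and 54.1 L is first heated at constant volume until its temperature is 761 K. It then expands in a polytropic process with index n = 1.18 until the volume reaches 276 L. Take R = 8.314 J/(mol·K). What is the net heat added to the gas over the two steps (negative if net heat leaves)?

P₁ = nRT₁/V₁ = 5.53×8.314×332/54.1 = 282 kPa.
Step 1 — Isochoric: V stays 54.1 L; P/T = const ⇒ T₂ = 761 K, P₂ = 647 kPa.
W = 0 (no volume change).
ΔU = nCvΔT = 5.53×12.5×(761−332) = 29600 J.
Q = ΔU = 29600 J.
State after step 1: P = 647 kPa, V = 54.1 L, T = 761 K.
Step 2 — Polytropic n=1.18: T₂ = T₁(V₁/V₂)^(n−1) = 761×(0.196)^0.18 = 568 K; P₂ = P₁(V₁/V₂)^n = 94.5 kPa.
W = (P₁V₁−P₂V₂)/(n−1) = (647×54.1−94.5×276)/0.18 = 49400 J.
ΔU = nCvΔT = 5.53×12.5×(568−761) = -13300 J.
Q = ΔU + W = 36100 J.
Net over both steps: W = 49400 J, Q = 65700 J, ΔU = 16200 J.

65700 J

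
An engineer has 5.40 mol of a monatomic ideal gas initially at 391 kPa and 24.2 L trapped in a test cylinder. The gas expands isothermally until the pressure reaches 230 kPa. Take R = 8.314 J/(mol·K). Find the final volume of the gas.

T₁ = P₁V₁/(nR) = 391×24.2/(5.40×8.314) = 211 K.
Isothermal: T stays 211 K; PV = const ⇒ V₂ = 41.1 L, P₂ = 230 kPa.

41.1 L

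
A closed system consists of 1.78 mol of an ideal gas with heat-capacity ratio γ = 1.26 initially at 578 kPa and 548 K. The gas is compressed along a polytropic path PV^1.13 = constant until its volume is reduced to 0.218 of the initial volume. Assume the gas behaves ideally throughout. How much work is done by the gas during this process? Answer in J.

V₁ = nRT₁/P₁ = 1.78×8.314×548/578 = 14.0 L.
Polytropic n=1.13: T₂ = T₁(V₁/V₂)^(n−1) = 548×(4.59)^0.13 = 668 K; P₂ = P₁(V₁/V₂)^n = 3230 kPa.
W = (P₁V₁−P₂V₂)/(n−1) = (578×14.0−3230×3.06)/0.13 = -13700 J.

-13700 J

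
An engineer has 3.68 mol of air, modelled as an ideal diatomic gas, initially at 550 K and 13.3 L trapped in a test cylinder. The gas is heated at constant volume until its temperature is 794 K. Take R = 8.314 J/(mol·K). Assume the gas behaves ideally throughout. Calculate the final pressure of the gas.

1830 kPa

P₁ = nRT₁/V₁ = 3.68×8.314×550/13.3 = 1270 kPa.
Isochoric: V stays 13.3 L; P/T = const ⇒ T₂ = 794 K, P₂ = 1830 kPa.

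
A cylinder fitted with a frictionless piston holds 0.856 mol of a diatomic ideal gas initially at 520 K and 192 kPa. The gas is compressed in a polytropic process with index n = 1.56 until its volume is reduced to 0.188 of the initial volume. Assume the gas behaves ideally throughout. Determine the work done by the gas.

V₁ = nRT₁/P₁ = 0.856×8.314×520/192 = 19.3 L.
Polytropic n=1.56: T₂ = T₁(V₁/V₂)^(n−1) = 520×(5.32)^0.56 = 1330 K; P₂ = P₁(V₁/V₂)^n = 2600 kPa.
W = (P₁V₁−P₂V₂)/(n−1) = (192×19.3−2600×3.62)/0.56 = -10200 J.

-10200 J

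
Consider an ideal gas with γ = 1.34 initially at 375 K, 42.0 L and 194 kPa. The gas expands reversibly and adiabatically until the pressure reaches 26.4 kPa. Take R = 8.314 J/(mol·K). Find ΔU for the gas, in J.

n = P₁V₁/(RT₁) = 194×42.0/(8.314×375) = 2.61 mol.
Adiabatic: T₂/T₁ = (P₂/P₁)^((γ−1)/γ) ⇒ T₂ = 375×(0.136)^0.254 = 226 K; V₂ = 186 L.
For an ideal gas ΔU = nCvΔT with Cv = R/(γ−1) = 24.5 J/(mol·K).
ΔU = 2.61×24.5×(226−375) = -9520 J.

-9520 J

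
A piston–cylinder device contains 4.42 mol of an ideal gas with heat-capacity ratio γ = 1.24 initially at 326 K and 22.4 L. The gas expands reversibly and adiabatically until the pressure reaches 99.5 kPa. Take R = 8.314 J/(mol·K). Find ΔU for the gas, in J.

-13900 J

P₁ = nRT₁/V₁ = 4.42×8.314×326/22.4 = 535 kPa.
Adiabatic: T₂/T₁ = (P₂/P₁)^((γ−1)/γ) ⇒ T₂ = 326×(0.186)^0.194 = 235 K; V₂ = 86.9 L.
For an ideal gas ΔU = nCvΔT with Cv = R/(γ−1) = 34.6 J/(mol·K).
ΔU = 4.42×34.6×(235−326) = -13900 J.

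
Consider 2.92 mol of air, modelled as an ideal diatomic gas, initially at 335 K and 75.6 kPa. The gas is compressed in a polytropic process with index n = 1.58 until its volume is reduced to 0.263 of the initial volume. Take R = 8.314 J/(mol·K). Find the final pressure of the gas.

624 kPa

V₁ = nRT₁/P₁ = 2.92×8.314×335/75.6 = 108 L.
Polytropic n=1.58: T₂ = T₁(V₁/V₂)^(n−1) = 335×(3.80)^0.58 = 727 K; P₂ = P₁(V₁/V₂)^n = 624 kPa.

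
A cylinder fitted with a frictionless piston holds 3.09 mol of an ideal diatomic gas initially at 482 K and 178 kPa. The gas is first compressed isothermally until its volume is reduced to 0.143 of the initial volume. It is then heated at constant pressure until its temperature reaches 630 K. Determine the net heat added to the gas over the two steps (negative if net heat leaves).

-10800 J

V₁ = nRT₁/P₁ = 3.09×8.314×482/178 = 69.6 L.
Step 1 — Isothermal: T stays 482 K; PV = const ⇒ V₂ = 9.95 L, P₂ = 1240 kPa.
ΔU = 0 (ideal gas, T constant).
W = nRT ln(V₂/V₁) = 3.09×8.314×482×ln(0.143) = -24100 J.
Q = ΔU + W = -24100 J.
State after step 1: P = 1240 kPa, V = 9.95 L, T = 482 K.
Step 2 — Isobaric: P stays 1240 kPa; V/T = const ⇒ T₂ = 630 K, V₂ = 13.0 L.
W = PΔV = 1240×(13.0−9.95) kPa·L = 3800 J.
ΔU = nCvΔT = 3.09×20.8×(630−482) = 9510 J.
Q = ΔU + W = nCpΔT = 13300 J.
Net over both steps: W = -20300 J, Q = -10800 J, ΔU = 9510 J.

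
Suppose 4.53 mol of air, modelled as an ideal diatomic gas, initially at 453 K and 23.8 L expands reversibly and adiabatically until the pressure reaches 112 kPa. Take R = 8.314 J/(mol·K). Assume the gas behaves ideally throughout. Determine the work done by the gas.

17600 J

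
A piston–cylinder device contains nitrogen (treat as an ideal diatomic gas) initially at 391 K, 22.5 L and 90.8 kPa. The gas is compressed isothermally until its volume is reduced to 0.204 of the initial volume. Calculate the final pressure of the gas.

445 kPa

Isothermal: T stays 391 K; PV = const ⇒ V₂ = 4.59 L, P₂ = 445 kPa.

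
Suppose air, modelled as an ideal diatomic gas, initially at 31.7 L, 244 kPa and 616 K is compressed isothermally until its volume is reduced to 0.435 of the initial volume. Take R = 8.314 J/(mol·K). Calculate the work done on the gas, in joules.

6440 J

n = P₁V₁/(RT₁) = 244×31.7/(8.314×616) = 1.51 mol.
Isothermal: T stays 616 K; PV = const ⇒ V₂ = 13.8 L, P₂ = 561 kPa.
W = nRT ln(V₂/V₁) = 1.51×8.314×616×ln(0.435) = -6440 J.
Work done on the gas = −W_by = 6440 J.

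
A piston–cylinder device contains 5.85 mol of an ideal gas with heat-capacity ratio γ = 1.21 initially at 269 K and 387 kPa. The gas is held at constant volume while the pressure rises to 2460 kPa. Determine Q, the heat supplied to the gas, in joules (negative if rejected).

334000 J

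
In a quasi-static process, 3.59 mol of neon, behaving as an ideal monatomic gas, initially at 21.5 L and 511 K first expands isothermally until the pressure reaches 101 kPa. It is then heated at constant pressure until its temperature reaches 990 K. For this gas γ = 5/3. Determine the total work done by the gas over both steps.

44000 J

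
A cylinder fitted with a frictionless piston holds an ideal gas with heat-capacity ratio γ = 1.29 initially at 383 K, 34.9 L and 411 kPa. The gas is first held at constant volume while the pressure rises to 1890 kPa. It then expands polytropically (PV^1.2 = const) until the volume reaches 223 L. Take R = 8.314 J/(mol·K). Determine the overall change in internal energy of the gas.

107000 J

n = P₁V₁/(RT₁) = 411×34.9/(8.314×383) = 4.50 mol.
Step 1 — Isochoric: V stays 34.9 L; P/T = const ⇒ T₂ = 1760 K, P₂ = 1890 kPa.
W = 0 (no volume change).
ΔU = nCvΔT = 4.50×28.7×(1760−383) = 178000 J.
Q = ΔU = 178000 J.
State after step 1: P = 1890 kPa, V = 34.9 L, T = 1760 K.
Step 2 — Polytropic n=1.2: T₂ = T₁(V₁/V₂)^(n−1) = 1760×(0.157)^0.20 = 1220 K; P₂ = P₁(V₁/V₂)^n = 204 kPa.
W = (P₁V₁−P₂V₂)/(n−1) = (1890×34.9−204×223)/0.20 = 102000 J.
ΔU = nCvΔT = 4.50×28.7×(1220−1760) = -70500 J.
Q = ΔU + W = 31700 J.
Net over both steps: W = 102000 J, Q = 210000 J, ΔU = 107000 J.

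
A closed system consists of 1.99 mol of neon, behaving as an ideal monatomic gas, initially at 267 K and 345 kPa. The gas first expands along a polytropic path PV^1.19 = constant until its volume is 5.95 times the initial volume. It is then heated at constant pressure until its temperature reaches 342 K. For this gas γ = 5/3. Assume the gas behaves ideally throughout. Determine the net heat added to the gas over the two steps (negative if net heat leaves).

V₁ = nRT₁/P₁ = 1.99×8.314×267/345 = 12.8 L.
Step 1 — Polytropic n=1.19: T₂ = T₁(V₁/V₂)^(n−1) = 267×(0.168)^0.19 = 190 K; P₂ = P₁(V₁/V₂)^n = 41.3 kPa.
W = (P₁V₁−P₂V₂)/(n−1) = (345×12.8−41.3×76.2)/0.19 = 6680 J.
ΔU = nCvΔT = 1.99×12.5×(190−267) = -1900 J.
Q = ΔU + W = 4780 J.
State after step 1: P = 41.3 kPa, V = 76.2 L, T = 190 K.
Step 2 — Isobaric: P stays 41.3 kPa; V/T = const ⇒ T₂ = 342 K, V₂ = 137 L.
W = PΔV = 41.3×(137−76.2) kPa·L = 2510 J.
ΔU = nCvΔT = 1.99×12.5×(342−190) = 3770 J.
Q = ΔU + W = nCpΔT = 6280 J.
Net over both steps: W = 9190 J, Q = 11100 J, ΔU = 1860 J.

11100 J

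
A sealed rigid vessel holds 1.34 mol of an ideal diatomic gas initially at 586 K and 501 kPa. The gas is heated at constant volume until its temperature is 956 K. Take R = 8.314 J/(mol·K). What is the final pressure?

V₁ = nRT₁/P₁ = 1.34×8.314×586/501 = 13.0 L.
Isochoric: V stays 13.0 L; P/T = const ⇒ T₂ = 956 K, P₂ = 817 kPa.

817 kPa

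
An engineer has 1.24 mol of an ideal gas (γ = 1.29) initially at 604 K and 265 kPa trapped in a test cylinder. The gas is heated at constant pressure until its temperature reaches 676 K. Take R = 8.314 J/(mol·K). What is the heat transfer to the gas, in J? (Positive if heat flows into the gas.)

3300 J

V₁ = nRT₁/P₁ = 1.24×8.314×604/265 = 23.5 L.
Isobaric: P stays 265 kPa; V/T = const ⇒ T₂ = 676 K, V₂ = 26.3 L.
W = PΔV = 265×(26.3−23.5) kPa·L = 742 J.
ΔU = nCvΔT = 1.24×28.7×(676−604) = 2560 J.
Q = ΔU + W = nCpΔT = 3300 J.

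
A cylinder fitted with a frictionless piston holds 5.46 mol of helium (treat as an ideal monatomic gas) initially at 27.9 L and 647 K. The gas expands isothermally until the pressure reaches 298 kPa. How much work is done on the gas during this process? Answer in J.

-37100 J

P₁ = nRT₁/V₁ = 5.46×8.314×647/27.9 = 1050 kPa.
Isothermal: T stays 647 K; PV = const ⇒ V₂ = 98.6 L, P₂ = 298 kPa.
W = nRT ln(V₂/V₁) = 5.46×8.314×647×ln(3.53) = 37100 J.
Work done on the gas = −W_by = -37100 J.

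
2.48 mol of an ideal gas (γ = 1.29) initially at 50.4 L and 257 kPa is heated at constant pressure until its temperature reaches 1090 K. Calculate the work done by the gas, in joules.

9520 J

T₁ = P₁V₁/(nR) = 257×50.4/(2.48×8.314) = 628 K.
Isobaric: P stays 257 kPa; V/T = const ⇒ T₂ = 1090 K, V₂ = 87.4 L.
W = PΔV = 257×(87.4−50.4) kPa·L = 9520 J.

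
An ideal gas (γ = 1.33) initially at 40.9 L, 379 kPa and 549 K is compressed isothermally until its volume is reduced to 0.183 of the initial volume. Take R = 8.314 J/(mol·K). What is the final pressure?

Isothermal: T stays 549 K; PV = const ⇒ V₂ = 7.48 L, P₂ = 2070 kPa.

2070 kPa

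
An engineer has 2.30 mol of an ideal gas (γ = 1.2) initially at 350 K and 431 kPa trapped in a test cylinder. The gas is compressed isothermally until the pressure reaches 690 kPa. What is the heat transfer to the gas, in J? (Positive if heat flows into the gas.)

-3150 J

V₁ = nRT₁/P₁ = 2.30×8.314×350/431 = 15.5 L.
Isothermal: T stays 350 K; PV = const ⇒ V₂ = 9.70 L, P₂ = 690 kPa.
ΔU = 0 (ideal gas, T constant).
W = nRT ln(V₂/V₁) = 2.30×8.314×350×ln(0.625) = -3150 J.
Q = ΔU + W = -3150 J.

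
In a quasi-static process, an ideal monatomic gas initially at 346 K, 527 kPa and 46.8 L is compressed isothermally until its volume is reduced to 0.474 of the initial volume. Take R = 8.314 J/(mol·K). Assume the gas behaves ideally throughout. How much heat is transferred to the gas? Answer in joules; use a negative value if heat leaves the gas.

-18400 J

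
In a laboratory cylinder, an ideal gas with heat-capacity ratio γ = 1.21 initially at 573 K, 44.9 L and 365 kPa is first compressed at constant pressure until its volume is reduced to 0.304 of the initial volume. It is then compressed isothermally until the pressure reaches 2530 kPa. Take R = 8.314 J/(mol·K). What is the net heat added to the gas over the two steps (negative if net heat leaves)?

n = P₁V₁/(RT₁) = 365×44.9/(8.314×573) = 3.44 mol.
Step 1 — Isobaric: P stays 365 kPa; V/T = const ⇒ T₂ = 174 K, V₂ = 13.6 L.
W = PΔV = 365×(13.6−44.9) kPa·L = -11400 J.
ΔU = nCvΔT = 3.44×39.6×(174−573) = -54300 J.
Q = ΔU + W = nCpΔT = -65700 J.
State after step 1: P = 365 kPa, V = 13.6 L, T = 174 K.
Step 2 — Isothermal: T stays 174 K; PV = const ⇒ V₂ = 1.97 L, P₂ = 2530 kPa.
ΔU = 0 (ideal gas, T constant).
W = nRT ln(V₂/V₁) = 3.44×8.314×174×ln(0.144) = -9650 J.
Q = ΔU + W = -9650 J.
Net over both steps: W = -21100 J, Q = -75400 J, ΔU = -54300 J.

-75400 J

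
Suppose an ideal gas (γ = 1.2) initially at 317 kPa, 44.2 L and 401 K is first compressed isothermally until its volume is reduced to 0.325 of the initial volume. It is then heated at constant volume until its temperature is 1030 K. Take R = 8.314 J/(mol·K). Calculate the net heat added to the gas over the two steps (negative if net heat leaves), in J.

94100 J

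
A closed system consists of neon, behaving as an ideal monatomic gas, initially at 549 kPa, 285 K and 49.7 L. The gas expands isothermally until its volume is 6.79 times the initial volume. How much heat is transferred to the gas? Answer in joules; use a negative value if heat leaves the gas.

52300 J

n = P₁V₁/(RT₁) = 549×49.7/(8.314×285) = 11.5 mol.
Isothermal: T stays 285 K; PV = const ⇒ V₂ = 337 L, P₂ = 80.9 kPa.
ΔU = 0 (ideal gas, T constant).
W = nRT ln(V₂/V₁) = 11.5×8.314×285×ln(6.79) = 52300 J.
Q = ΔU + W = 52300 J.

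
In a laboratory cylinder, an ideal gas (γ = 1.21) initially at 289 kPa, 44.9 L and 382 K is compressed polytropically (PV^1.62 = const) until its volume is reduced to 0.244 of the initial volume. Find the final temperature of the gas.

916 K

Polytropic n=1.62: T₂ = T₁(V₁/V₂)^(n−1) = 382×(4.10)^0.62 = 916 K; P₂ = P₁(V₁/V₂)^n = 2840 kPa.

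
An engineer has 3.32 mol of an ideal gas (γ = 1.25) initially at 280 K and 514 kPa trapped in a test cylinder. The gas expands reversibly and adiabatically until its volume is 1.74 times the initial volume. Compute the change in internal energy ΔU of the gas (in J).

-4000 J

V₁ = nRT₁/P₁ = 3.32×8.314×280/514 = 15.0 L.
Adiabatic: TV^(γ−1) = const ⇒ T₂ = 280×(0.575)^0.250 = 244 K; PV^γ = const ⇒ P₂ = 257 kPa.
For an ideal gas ΔU = nCvΔT with Cv = R/(γ−1) = 33.3 J/(mol·K).
ΔU = 3.32×33.3×(244−280) = -4000 J.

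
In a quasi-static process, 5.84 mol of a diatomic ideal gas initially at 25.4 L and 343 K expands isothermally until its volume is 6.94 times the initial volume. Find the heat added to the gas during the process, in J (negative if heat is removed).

32300 J

P₁ = nRT₁/V₁ = 5.84×8.314×343/25.4 = 656 kPa.
Isothermal: T stays 343 K; PV = const ⇒ V₂ = 176 L, P₂ = 94.5 kPa.
ΔU = 0 (ideal gas, T constant).
W = nRT ln(V₂/V₁) = 5.84×8.314×343×ln(6.94) = 32300 J.
Q = ΔU + W = 32300 J.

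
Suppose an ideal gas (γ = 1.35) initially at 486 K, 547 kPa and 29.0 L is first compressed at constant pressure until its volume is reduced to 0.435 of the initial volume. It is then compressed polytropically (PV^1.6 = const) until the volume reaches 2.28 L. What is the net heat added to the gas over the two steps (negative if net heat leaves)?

-19900 J

n = P₁V₁/(RT₁) = 547×29.0/(8.314×486) = 3.93 mol.
Step 1 — Isobaric: P stays 547 kPa; V/T = const ⇒ T₂ = 211 K, V₂ = 12.6 L.
W = PΔV = 547×(12.6−29.0) kPa·L = -8960 J.
ΔU = nCvΔT = 3.93×23.8×(211−486) = -25600 J.
Q = ΔU + W = nCpΔT = -34600 J.
State after step 1: P = 547 kPa, V = 12.6 L, T = 211 K.
Step 2 — Polytropic n=1.6: T₂ = T₁(V₁/V₂)^(n−1) = 211×(5.53)^0.60 = 590 K; P₂ = P₁(V₁/V₂)^n = 8450 kPa.
W = (P₁V₁−P₂V₂)/(n−1) = (547×12.6−8450×2.28)/0.60 = -20600 J.
ΔU = nCvΔT = 3.93×23.8×(590−211) = 35300 J.
Q = ΔU + W = 14700 J.
Net over both steps: W = -29600 J, Q = -19900 J, ΔU = 9700 J.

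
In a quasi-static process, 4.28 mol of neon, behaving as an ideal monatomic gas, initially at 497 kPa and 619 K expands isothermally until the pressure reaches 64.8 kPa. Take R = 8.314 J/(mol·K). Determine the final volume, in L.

340 L

V₁ = nRT₁/P₁ = 4.28×8.314×619/497 = 44.3 L.
Isothermal: T stays 619 K; PV = const ⇒ V₂ = 340 L, P₂ = 64.8 kPa.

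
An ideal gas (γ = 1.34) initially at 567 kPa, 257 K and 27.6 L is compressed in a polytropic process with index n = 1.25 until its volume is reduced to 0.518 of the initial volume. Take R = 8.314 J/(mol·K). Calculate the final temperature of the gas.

Polytropic n=1.25: T₂ = T₁(V₁/V₂)^(n−1) = 257×(1.93)^0.25 = 303 K; P₂ = P₁(V₁/V₂)^n = 1290 kPa.

303 K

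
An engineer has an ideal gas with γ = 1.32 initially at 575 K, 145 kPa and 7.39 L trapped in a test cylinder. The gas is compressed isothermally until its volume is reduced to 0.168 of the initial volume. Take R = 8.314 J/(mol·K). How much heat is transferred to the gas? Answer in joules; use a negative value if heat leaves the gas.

n = P₁V₁/(RT₁) = 145×7.39/(8.314×575) = 0.224 mol.
Isothermal: T stays 575 K; PV = const ⇒ V₂ = 1.24 L, P₂ = 863 kPa.
ΔU = 0 (ideal gas, T constant).
W = nRT ln(V₂/V₁) = 0.224×8.314×575×ln(0.168) = -1910 J.
Q = ΔU + W = -1910 J.

-1910 J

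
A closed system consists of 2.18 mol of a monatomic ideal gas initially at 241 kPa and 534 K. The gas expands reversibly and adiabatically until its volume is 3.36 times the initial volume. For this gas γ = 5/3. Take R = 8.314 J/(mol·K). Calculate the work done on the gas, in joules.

V₁ = nRT₁/P₁ = 2.18×8.314×534/241 = 40.2 L.
Adiabatic: TV^(γ−1) = const ⇒ T₂ = 534×(0.298)^0.667 = 238 K; PV^γ = const ⇒ P₂ = 32.0 kPa.
ΔU = nCvΔT = 2.18×12.5×(238−534) = -8050 J.
Q = 0 for an adiabatic process, so W = −ΔU = 8050 J.
Work done on the gas = −W_by = -8050 J.

-8050 J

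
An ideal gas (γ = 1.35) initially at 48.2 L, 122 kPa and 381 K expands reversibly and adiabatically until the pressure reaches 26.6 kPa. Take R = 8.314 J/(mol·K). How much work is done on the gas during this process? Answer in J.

-5480 J

n = P₁V₁/(RT₁) = 122×48.2/(8.314×381) = 1.86 mol.
Adiabatic: T₂/T₁ = (P₂/P₁)^((γ−1)/γ) ⇒ T₂ = 381×(0.218)^0.259 = 257 K; V₂ = 149 L.
ΔU = nCvΔT = 1.86×23.8×(257−381) = -5480 J.
Q = 0 for an adiabatic process, so W = −ΔU = 5480 J.
Work done on the gas = −W_by = -5480 J.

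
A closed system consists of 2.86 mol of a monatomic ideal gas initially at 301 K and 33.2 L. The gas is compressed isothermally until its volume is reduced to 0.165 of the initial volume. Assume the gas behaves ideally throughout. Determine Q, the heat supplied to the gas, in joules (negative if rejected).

-12900 J

P₁ = nRT₁/V₁ = 2.86×8.314×301/33.2 = 216 kPa.
Isothermal: T stays 301 K; PV = const ⇒ V₂ = 5.48 L, P₂ = 1310 kPa.
ΔU = 0 (ideal gas, T constant).
W = nRT ln(V₂/V₁) = 2.86×8.314×301×ln(0.165) = -12900 J.
Q = ΔU + W = -12900 J.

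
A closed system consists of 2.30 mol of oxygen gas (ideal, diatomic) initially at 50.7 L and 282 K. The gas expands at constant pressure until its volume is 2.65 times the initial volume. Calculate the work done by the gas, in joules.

P₁ = nRT₁/V₁ = 2.30×8.314×282/50.7 = 106 kPa.
Isobaric: P stays 106 kPa; V/T = const ⇒ T₂ = 747 K, V₂ = 134 L.
W = PΔV = 106×(134−50.7) kPa·L = 8900 J.

8900 J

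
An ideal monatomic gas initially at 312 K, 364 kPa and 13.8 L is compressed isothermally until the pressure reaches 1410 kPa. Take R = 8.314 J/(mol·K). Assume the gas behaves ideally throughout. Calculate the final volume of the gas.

Isothermal: T stays 312 K; PV = const ⇒ V₂ = 3.56 L, P₂ = 1410 kPa.

3.56 L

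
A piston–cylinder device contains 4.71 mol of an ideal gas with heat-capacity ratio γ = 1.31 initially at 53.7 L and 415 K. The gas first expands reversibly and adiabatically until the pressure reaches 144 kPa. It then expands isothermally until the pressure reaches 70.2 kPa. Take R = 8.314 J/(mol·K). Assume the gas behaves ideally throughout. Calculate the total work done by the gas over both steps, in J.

18200 J

P₁ = nRT₁/V₁ = 4.71×8.314×415/53.7 = 303 kPa.
Step 1 — Adiabatic: T₂/T₁ = (P₂/P₁)^((γ−1)/γ) ⇒ T₂ = 415×(0.476)^0.237 = 348 K; V₂ = 94.7 L.
ΔU = nCvΔT = 4.71×26.8×(348−415) = -8450 J.
Q = 0 for an adiabatic process, so W = −ΔU = 8450 J.
State after step 1: P = 144 kPa, V = 94.7 L, T = 348 K.
Step 2 — Isothermal: T stays 348 K; PV = const ⇒ V₂ = 194 L, P₂ = 70.2 kPa.
ΔU = 0 (ideal gas, T constant).
W = nRT ln(V₂/V₁) = 4.71×8.314×348×ln(2.05) = 9790 J.
Q = ΔU + W = 9790 J.
Net over both steps: W = 18200 J, Q = 9790 J, ΔU = -8450 J.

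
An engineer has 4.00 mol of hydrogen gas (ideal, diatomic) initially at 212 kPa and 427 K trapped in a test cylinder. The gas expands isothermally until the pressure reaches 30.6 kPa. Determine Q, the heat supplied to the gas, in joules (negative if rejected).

V₁ = nRT₁/P₁ = 4.00×8.314×427/212 = 67.0 L.
Isothermal: T stays 427 K; PV = const ⇒ V₂ = 464 L, P₂ = 30.6 kPa.
ΔU = 0 (ideal gas, T constant).
W = nRT ln(V₂/V₁) = 4.00×8.314×427×ln(6.93) = 27500 J.
Q = ΔU + W = 27500 J.

27500 J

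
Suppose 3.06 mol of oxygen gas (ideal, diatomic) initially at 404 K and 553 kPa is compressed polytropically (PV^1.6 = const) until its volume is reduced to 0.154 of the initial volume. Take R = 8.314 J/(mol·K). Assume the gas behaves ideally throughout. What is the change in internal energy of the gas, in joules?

V₁ = nRT₁/P₁ = 3.06×8.314×404/553 = 18.6 L.
Polytropic n=1.6: T₂ = T₁(V₁/V₂)^(n−1) = 404×(6.49)^0.60 = 1240 K; P₂ = P₁(V₁/V₂)^n = 11000 kPa.
For an ideal gas ΔU = nCvΔT with Cv = (5/2)R = 20.8 J/(mol·K).
ΔU = 3.06×20.8×(1240−404) = 53300 J.

53300 J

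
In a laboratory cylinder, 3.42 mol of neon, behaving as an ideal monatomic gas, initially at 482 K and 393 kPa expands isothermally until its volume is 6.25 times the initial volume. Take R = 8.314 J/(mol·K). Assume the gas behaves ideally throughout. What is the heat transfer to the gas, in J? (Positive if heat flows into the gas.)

25100 J

V₁ = nRT₁/P₁ = 3.42×8.314×482/393 = 34.9 L.
Isothermal: T stays 482 K; PV = const ⇒ V₂ = 218 L, P₂ = 62.9 kPa.
ΔU = 0 (ideal gas, T constant).
W = nRT ln(V₂/V₁) = 3.42×8.314×482×ln(6.25) = 25100 J.
Q = ΔU + W = 25100 J.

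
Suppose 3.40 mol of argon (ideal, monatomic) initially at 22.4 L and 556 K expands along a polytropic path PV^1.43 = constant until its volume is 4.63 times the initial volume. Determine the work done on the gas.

P₁ = nRT₁/V₁ = 3.40×8.314×556/22.4 = 702 kPa.
Polytropic n=1.43: T₂ = T₁(V₁/V₂)^(n−1) = 556×(0.216)^0.43 = 288 K; P₂ = P₁(V₁/V₂)^n = 78.4 kPa.
W = (P₁V₁−P₂V₂)/(n−1) = (702×22.4−78.4×104)/0.43 = 17600 J.
Work done on the gas = −W_by = -17600 J.

-17600 J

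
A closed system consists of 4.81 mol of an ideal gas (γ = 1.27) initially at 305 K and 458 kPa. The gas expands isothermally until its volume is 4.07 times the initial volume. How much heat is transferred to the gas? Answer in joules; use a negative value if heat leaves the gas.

17100 J

V₁ = nRT₁/P₁ = 4.81×8.314×305/458 = 26.6 L.
Isothermal: T stays 305 K; PV = const ⇒ V₂ = 108 L, P₂ = 113 kPa.
ΔU = 0 (ideal gas, T constant).
W = nRT ln(V₂/V₁) = 4.81×8.314×305×ln(4.07) = 17100 J.
Q = ΔU + W = 17100 J.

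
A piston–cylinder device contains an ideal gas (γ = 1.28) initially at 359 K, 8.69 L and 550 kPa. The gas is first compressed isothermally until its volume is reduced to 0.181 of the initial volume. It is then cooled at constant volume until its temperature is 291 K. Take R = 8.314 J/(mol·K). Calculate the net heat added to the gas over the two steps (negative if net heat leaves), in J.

n = P₁V₁/(RT₁) = 550×8.69/(8.314×359) = 1.60 mol.
Step 1 — Isothermal: T stays 359 K; PV = const ⇒ V₂ = 1.57 L, P₂ = 3040 kPa.
ΔU = 0 (ideal gas, T constant).
W = nRT ln(V₂/V₁) = 1.60×8.314×359×ln(0.181) = -8170 J.
Q = ΔU + W = -8170 J.
State after step 1: P = 3040 kPa, V = 1.57 L, T = 359 K.
Step 2 — Isochoric: V stays 1.57 L; P/T = const ⇒ T₂ = 291 K, P₂ = 2460 kPa.
W = 0 (no volume change).
ΔU = nCvΔT = 1.60×29.7×(291−359) = -3230 J.
Q = ΔU = -3230 J.
Net over both steps: W = -8170 J, Q = -11400 J, ΔU = -3230 J.

-11400 J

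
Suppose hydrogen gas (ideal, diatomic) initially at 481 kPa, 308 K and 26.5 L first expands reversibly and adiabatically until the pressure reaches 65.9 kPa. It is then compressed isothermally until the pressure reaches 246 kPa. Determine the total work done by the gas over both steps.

n = P₁V₁/(RT₁) = 481×26.5/(8.314×308) = 4.98 mol.
Step 1 — Adiabatic: T₂/T₁ = (P₂/P₁)^((γ−1)/γ) ⇒ T₂ = 308×(0.137)^0.286 = 175 K; V₂ = 110 L.
ΔU = nCvΔT = 4.98×20.8×(175−308) = -13800 J.
Q = 0 for an adiabatic process, so W = −ΔU = 13800 J.
State after step 1: P = 65.9 kPa, V = 110 L, T = 175 K.
Step 2 — Isothermal: T stays 175 K; PV = const ⇒ V₂ = 29.4 L, P₂ = 246 kPa.
ΔU = 0 (ideal gas, T constant).
W = nRT ln(V₂/V₁) = 4.98×8.314×175×ln(0.268) = -9510 J.
Q = ΔU + W = -9510 J.
Net over both steps: W = 4290 J, Q = -9510 J, ΔU = -13800 J.

4290 J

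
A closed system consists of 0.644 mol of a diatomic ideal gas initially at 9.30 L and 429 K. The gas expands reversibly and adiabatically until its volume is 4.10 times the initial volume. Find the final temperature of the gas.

244 K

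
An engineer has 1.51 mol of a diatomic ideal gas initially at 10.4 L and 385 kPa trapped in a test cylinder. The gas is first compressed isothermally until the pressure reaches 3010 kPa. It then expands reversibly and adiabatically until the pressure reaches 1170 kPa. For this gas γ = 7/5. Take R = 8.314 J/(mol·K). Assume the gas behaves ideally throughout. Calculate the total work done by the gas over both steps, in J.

T₁ = P₁V₁/(nR) = 385×10.4/(1.51×8.314) = 319 K.
Step 1 — Isothermal: T stays 319 K; PV = const ⇒ V₂ = 1.33 L, P₂ = 3010 kPa.
ΔU = 0 (ideal gas, T constant).
W = nRT ln(V₂/V₁) = 1.51×8.314×319×ln(0.128) = -8230 J.
Q = ΔU + W = -8230 J.
State after step 1: P = 3010 kPa, V = 1.33 L, T = 319 K.
Step 2 — Adiabatic: T₂/T₁ = (P₂/P₁)^((γ−1)/γ) ⇒ T₂ = 319×(0.389)^0.286 = 243 K; V₂ = 2.61 L.
ΔU = nCvΔT = 1.51×20.8×(243−319) = -2370 J.
Q = 0 for an adiabatic process, so W = −ΔU = 2370 J.
Net over both steps: W = -5870 J, Q = -8230 J, ΔU = -2370 J.

-5870 J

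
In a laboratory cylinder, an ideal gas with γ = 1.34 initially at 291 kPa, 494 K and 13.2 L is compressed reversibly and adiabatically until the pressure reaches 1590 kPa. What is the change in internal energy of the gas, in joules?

n = P₁V₁/(RT₁) = 291×13.2/(8.314×494) = 0.935 mol.
Adiabatic: T₂/T₁ = (P₂/P₁)^((γ−1)/γ) ⇒ T₂ = 494×(5.46)^0.254 = 760 K; V₂ = 3.72 L.
For an ideal gas ΔU = nCvΔT with Cv = R/(γ−1) = 24.5 J/(mol·K).
ΔU = 0.935×24.5×(760−494) = 6090 J.

6090 J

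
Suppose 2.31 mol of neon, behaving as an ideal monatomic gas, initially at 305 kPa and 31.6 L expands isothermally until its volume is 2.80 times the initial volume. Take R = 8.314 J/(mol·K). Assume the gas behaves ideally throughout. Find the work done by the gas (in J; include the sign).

T₁ = P₁V₁/(nR) = 305×31.6/(2.31×8.314) = 502 K.
Isothermal: T stays 502 K; PV = const ⇒ V₂ = 88.5 L, P₂ = 109 kPa.
W = nRT ln(V₂/V₁) = 2.31×8.314×502×ln(2.80) = 9920 J.

9920 J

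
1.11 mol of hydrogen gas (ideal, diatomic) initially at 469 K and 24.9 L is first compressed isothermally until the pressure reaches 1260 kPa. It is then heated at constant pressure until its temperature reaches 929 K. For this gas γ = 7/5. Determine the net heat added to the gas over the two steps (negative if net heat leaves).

6280 J

P₁ = nRT₁/V₁ = 1.11×8.314×469/24.9 = 174 kPa.
Step 1 — Isothermal: T stays 469 K; PV = const ⇒ V₂ = 3.44 L, P₂ = 1260 kPa.
ΔU = 0 (ideal gas, T constant).
W = nRT ln(V₂/V₁) = 1.11×8.314×469×ln(0.138) = -8570 J.
Q = ΔU + W = -8570 J.
State after step 1: P = 1260 kPa, V = 3.44 L, T = 469 K.
Step 2 — Isobaric: P stays 1260 kPa; V/T = const ⇒ T₂ = 929 K, V₂ = 6.80 L.
W = PΔV = 1260×(6.80−3.44) kPa·L = 4250 J.
ΔU = nCvΔT = 1.11×20.8×(929−469) = 10600 J.
Q = ΔU + W = nCpΔT = 14900 J.
Net over both steps: W = -4330 J, Q = 6280 J, ΔU = 10600 J.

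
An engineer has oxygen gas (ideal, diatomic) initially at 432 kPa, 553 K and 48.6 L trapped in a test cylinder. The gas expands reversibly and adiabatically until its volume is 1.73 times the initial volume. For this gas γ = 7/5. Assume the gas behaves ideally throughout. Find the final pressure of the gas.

Adiabatic: TV^(γ−1) = const ⇒ T₂ = 553×(0.578)^0.400 = 444 K; PV^γ = const ⇒ P₂ = 201 kPa.

201 kPa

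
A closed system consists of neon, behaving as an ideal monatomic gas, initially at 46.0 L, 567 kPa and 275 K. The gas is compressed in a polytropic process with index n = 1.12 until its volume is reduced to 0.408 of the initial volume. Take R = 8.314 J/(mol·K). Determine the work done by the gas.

n = P₁V₁/(RT₁) = 567×46.0/(8.314×275) = 11.4 mol.
Polytropic n=1.12: T₂ = T₁(V₁/V₂)^(n−1) = 275×(2.45)^0.12 = 306 K; P₂ = P₁(V₁/V₂)^n = 1550 kPa.
W = (P₁V₁−P₂V₂)/(n−1) = (567×46.0−1550×18.8)/0.12 = -24700 J.

-24700 J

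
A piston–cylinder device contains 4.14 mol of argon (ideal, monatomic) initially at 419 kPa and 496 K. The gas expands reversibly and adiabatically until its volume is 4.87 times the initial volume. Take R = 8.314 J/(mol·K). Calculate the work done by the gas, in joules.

16700 J

V₁ = nRT₁/P₁ = 4.14×8.314×496/419 = 40.7 L.
Adiabatic: TV^(γ−1) = const ⇒ T₂ = 496×(0.205)^0.667 = 173 K; PV^γ = const ⇒ P₂ = 29.9 kPa.
ΔU = nCvΔT = 4.14×12.5×(173−496) = -16700 J.
Q = 0 for an adiabatic process, so W = −ΔU = 16700 J.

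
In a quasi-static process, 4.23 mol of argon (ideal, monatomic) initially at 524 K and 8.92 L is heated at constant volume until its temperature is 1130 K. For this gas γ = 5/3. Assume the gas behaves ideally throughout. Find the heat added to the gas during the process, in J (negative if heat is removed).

P₁ = nRT₁/V₁ = 4.23×8.314×524/8.92 = 2070 kPa.
Isochoric: V stays 8.92 L; P/T = const ⇒ T₂ = 1130 K, P₂ = 4460 kPa.
W = 0 (no volume change).
ΔU = nCvΔT = 4.23×12.5×(1130−524) = 32000 J.
Q = ΔU = 32000 J.

32000 J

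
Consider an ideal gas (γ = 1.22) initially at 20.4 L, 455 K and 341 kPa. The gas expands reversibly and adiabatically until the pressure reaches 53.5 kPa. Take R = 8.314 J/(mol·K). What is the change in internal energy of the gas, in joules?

n = P₁V₁/(RT₁) = 341×20.4/(8.314×455) = 1.84 mol.
Adiabatic: T₂/T₁ = (P₂/P₁)^((γ−1)/γ) ⇒ T₂ = 455×(0.157)^0.180 = 326 K; V₂ = 93.1 L.
For an ideal gas ΔU = nCvΔT with Cv = R/(γ−1) = 37.8 J/(mol·K).
ΔU = 1.84×37.8×(326−455) = -8980 J.

-8980 J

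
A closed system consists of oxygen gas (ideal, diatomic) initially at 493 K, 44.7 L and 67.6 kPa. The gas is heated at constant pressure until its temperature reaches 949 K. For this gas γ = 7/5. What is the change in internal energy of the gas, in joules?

6990 J

n = P₁V₁/(RT₁) = 67.6×44.7/(8.314×493) = 0.737 mol.
Isobaric: P stays 67.6 kPa; V/T = const ⇒ T₂ = 949 K, V₂ = 86.0 L.
For an ideal gas ΔU = nCvΔT with Cv = (5/2)R = 20.8 J/(mol·K).
ΔU = 0.737×20.8×(949−493) = 6990 J.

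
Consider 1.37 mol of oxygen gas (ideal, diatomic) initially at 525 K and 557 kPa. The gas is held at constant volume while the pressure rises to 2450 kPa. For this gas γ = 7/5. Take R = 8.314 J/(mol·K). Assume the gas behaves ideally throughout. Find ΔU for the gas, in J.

V₁ = nRT₁/P₁ = 1.37×8.314×525/557 = 10.7 L.
Isochoric: V stays 10.7 L; P/T = const ⇒ T₂ = 2310 K, P₂ = 2450 kPa.
For an ideal gas ΔU = nCvΔT with Cv = (5/2)R = 20.8 J/(mol·K).
ΔU = 1.37×20.8×(2310−525) = 50800 J.

50800 J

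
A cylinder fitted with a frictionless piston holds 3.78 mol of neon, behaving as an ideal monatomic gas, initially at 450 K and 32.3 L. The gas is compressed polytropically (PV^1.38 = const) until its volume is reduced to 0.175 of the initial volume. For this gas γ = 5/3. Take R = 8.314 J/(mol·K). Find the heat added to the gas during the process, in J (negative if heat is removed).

P₁ = nRT₁/V₁ = 3.78×8.314×450/32.3 = 438 kPa.
Polytropic n=1.38: T₂ = T₁(V₁/V₂)^(n−1) = 450×(5.71)^0.38 = 873 K; P₂ = P₁(V₁/V₂)^n = 4850 kPa.
W = (P₁V₁−P₂V₂)/(n−1) = (438×32.3−4850×5.65)/0.38 = -35000 J.
ΔU = nCvΔT = 3.78×12.5×(873−450) = 19900 J.
Q = ΔU + W = -15000 J.

-15000 J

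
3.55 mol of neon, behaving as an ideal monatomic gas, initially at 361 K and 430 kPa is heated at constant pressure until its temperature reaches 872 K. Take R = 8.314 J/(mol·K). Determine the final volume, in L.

V₁ = nRT₁/P₁ = 3.55×8.314×361/430 = 24.8 L.
Isobaric: P stays 430 kPa; V/T = const ⇒ T₂ = 872 K, V₂ = 59.9 L.

59.9 L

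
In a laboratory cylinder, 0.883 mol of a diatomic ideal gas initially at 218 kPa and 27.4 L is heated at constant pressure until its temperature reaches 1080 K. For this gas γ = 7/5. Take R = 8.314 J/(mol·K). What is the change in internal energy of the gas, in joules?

4890 J

T₁ = P₁V₁/(nR) = 218×27.4/(0.883×8.314) = 814 K.
Isobaric: P stays 218 kPa; V/T = const ⇒ T₂ = 1080 K, V₂ = 36.4 L.
For an ideal gas ΔU = nCvΔT with Cv = (5/2)R = 20.8 J/(mol·K).
ΔU = 0.883×20.8×(1080−814) = 4890 J.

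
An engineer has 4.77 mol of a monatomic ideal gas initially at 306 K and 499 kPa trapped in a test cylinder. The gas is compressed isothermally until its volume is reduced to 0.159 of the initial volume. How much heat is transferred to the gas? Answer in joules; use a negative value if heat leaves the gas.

V₁ = nRT₁/P₁ = 4.77×8.314×306/499 = 24.3 L.
Isothermal: T stays 306 K; PV = const ⇒ V₂ = 3.87 L, P₂ = 3140 kPa.
ΔU = 0 (ideal gas, T constant).
W = nRT ln(V₂/V₁) = 4.77×8.314×306×ln(0.159) = -22300 J.
Q = ΔU + W = -22300 J.

-22300 J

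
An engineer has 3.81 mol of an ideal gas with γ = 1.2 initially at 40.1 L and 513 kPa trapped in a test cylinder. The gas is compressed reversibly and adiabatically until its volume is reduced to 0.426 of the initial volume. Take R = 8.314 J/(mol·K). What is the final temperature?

770 K

T₁ = P₁V₁/(nR) = 513×40.1/(3.81×8.314) = 649 K.
Adiabatic: TV^(γ−1) = const ⇒ T₂ = 649×(2.35)^0.200 = 770 K; PV^γ = const ⇒ P₂ = 1430 kPa.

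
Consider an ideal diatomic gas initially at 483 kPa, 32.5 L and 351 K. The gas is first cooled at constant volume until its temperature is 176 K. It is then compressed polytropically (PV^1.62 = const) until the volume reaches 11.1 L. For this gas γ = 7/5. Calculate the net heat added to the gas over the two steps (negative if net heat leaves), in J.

n = P₁V₁/(RT₁) = 483×32.5/(8.314×351) = 5.38 mol.
Step 1 — Isochoric: V stays 32.5 L; P/T = const ⇒ T₂ = 176 K, P₂ = 242 kPa.
W = 0 (no volume change).
ΔU = nCvΔT = 5.38×20.8×(176−351) = -19600 J.
Q = ΔU = -19600 J.
State after step 1: P = 242 kPa, V = 32.5 L, T = 176 K.
Step 2 — Polytropic n=1.62: T₂ = T₁(V₁/V₂)^(n−1) = 176×(2.93)^0.62 = 343 K; P₂ = P₁(V₁/V₂)^n = 1380 kPa.
W = (P₁V₁−P₂V₂)/(n−1) = (242×32.5−1380×11.1)/0.62 = -12000 J.
ΔU = nCvΔT = 5.38×20.8×(343−176) = 18600 J.
Q = ΔU + W = 6610 J.
Net over both steps: W = -12000 J, Q = -13000 J, ΔU = -940 J.

-13000 J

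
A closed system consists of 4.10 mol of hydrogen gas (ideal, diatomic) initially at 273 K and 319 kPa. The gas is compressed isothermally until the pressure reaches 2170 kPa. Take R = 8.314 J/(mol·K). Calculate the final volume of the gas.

4.29 L

V₁ = nRT₁/P₁ = 4.10×8.314×273/319 = 29.2 L.
Isothermal: T stays 273 K; PV = const ⇒ V₂ = 4.29 L, P₂ = 2170 kPa.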